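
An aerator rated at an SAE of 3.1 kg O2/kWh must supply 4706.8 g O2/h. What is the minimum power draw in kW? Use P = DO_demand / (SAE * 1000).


SAE in g O2/kWh = 3.1 * 1000 = 3100 g/kWh
P = DO_demand / SAE_g = 4706.8 / 3100 = 1.51832 kW

1.51832 kW


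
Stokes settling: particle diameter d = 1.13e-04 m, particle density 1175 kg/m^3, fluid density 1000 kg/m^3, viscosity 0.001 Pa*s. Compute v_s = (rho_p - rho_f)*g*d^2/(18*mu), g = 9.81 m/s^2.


Density difference: rho_p - rho_f = 1175 - 1000 = 175 kg/m^3
d^2 = (1.13e-04)^2 = 1.2769e-08 m^2
Numerator = (rho_p - rho_f) * g * d^2 = 175 * 9.81 * 1.2769e-08 = 2.1921181e-05
Denominator = 18 * mu = 18 * 0.001 = 0.018
v_s = 2.1921181e-05 / 0.018 = 0.00121784 m/s
Check: Re = rho_f * v_s * d / mu = 1000 * 0.00121784 * 1.13e-04 / 0.001 = 0.138 < 1, so Stokes' law applies.

0.00121784 m/s


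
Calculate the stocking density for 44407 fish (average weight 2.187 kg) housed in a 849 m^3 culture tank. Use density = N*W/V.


Total biomass = 44407 fish * 2.187 kg = 97118.109 kg
Density = total biomass / volume = 97118.109 / 849 = 114.391 kg/m^3

114.391 kg/m^3


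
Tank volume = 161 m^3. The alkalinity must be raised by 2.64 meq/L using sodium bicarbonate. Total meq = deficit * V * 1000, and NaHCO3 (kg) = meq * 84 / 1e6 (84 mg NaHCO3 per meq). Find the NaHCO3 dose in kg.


Tank volume in L = 161 m^3 * 1000 = 161000 L
Total meq required = 2.64 meq/L * 161000 L = 425040 meq
NaHCO3 mass = 425040 meq * 84 mg/meq / 1e6 = 35.7034 kg

35.7034 kg


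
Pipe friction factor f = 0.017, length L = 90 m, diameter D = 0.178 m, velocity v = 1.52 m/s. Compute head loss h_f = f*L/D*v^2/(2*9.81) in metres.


v^2 = 1.52^2 = 2.3104 m^2/s^2
L/D = 90/0.178 = 505.61798
h_f = f*(L/D)*v^2/(2g) = 0.017 * 505.61798 * 2.3104 / 19.62 = 1.01218 m

1.01218 m


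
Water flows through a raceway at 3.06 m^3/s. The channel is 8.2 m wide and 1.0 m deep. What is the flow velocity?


Cross-sectional area = W * d = 8.2 * 1.0 = 8.2 m^2
Velocity = Q / A = 3.06 / 8.2 = 0.373171 m/s

0.373171 m/s


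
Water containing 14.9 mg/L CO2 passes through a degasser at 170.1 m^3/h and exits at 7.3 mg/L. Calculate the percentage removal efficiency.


CO2_out / CO2_in = 7.3 / 14.9 = 0.48993289
Fraction remaining = 0.48993289
efficiency = (1 - 0.48993289) * 100 = 51.0067 %

51.0067 %


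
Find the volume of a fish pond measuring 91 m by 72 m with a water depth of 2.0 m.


Base area = L * W = 91 * 72 = 6552 m^2
Volume = area * depth = 6552 * 2.0 = 13104 m^3

13104 m^3


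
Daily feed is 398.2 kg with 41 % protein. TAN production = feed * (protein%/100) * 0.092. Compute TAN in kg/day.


Protein in feed = 398.2 * 41/100 = 163.262 kg/day
TAN = protein * 0.092 = 163.262 * 0.092 = 15.020104 kg/day

15.020104 kg/day


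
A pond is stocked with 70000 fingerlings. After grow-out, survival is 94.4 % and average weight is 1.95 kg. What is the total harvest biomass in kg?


Survivors = 70000 * 94.4/100 = 66080 fish
Harvest biomass = survivors * W_f = 66080 * 1.95 = 128856 kg

128856 kg


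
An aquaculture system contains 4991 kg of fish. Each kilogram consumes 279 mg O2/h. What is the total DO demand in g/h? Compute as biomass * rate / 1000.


Total O2 consumption (mg/h) = 4991 kg * 279 mg/(kg*h) = 1392489 mg/h
Convert to g/h: 1392489 / 1000 = 1392.489 g/h

1392.489 g/h


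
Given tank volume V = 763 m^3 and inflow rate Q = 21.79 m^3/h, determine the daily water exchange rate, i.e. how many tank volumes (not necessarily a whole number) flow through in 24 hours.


Daily flow volume = 21.79 m^3/h * 24 h = 522.96 m^3/day
Exchanges = daily flow / tank volume = 522.96 / 763 = 0.6854 exchanges/day

0.6854 exchanges/day


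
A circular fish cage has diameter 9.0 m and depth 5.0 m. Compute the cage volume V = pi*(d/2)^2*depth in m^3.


r = d/2 = 9.0/2 = 4.5 m
Base area = pi*r^2 = pi*4.5^2 = 63.617251 m^2
Volume = 63.617251 * 5.0 = 318.086 m^3

318.086 m^3


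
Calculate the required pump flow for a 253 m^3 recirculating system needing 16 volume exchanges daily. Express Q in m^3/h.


Daily recirculation volume = 253 m^3 * 16 = 4048 m^3/day
Flow rate Q = daily volume / 24 h = 4048 / 24 = 168.667 m^3/h

168.667 m^3/h


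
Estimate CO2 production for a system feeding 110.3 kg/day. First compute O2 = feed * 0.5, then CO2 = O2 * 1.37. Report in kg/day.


O2 = 110.3 * 0.5 = 55.15
CO2 = 55.15 * 1.37 = 75.5555

75.5555 kg/day


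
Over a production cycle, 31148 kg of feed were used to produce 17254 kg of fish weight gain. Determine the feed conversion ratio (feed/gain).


FCR = feed consumed / weight gained
FCR = 31148 kg / 17254 kg = 1.80526

1.80526


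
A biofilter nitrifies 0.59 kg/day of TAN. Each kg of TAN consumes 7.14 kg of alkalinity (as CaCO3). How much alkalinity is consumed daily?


Alkalinity factor: 7.14 kg CaCO3 consumed per kg TAN nitrified
alk = 0.59 kg TAN * 7.14 = 4.2126 kg CaCO3/day

4.2126 kg CaCO3/day


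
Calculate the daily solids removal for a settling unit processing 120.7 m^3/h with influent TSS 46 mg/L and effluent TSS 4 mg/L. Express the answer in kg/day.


Concentration drop: TSS_in - TSS_out = 46 - 4 = 42 mg/L
Hourly solids removed = Q * dTSS = 120.7 m^3/h * 42 mg/L = 5069.4 g/h  (m^3/h * mg/L = g/h)
Daily solids removed = 5069.4 * 24 = 121665.6 g/day
Convert g to kg: 121665.6 / 1000 = 121.6656 kg/day

121.6656 kg/day


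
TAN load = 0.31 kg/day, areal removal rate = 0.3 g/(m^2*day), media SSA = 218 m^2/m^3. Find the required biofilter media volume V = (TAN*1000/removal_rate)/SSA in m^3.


A = 0.31*1000 / 0.3 = 1033.3333 m^2
V = 1033.3333 / 218 = 4.74006

4.74006 m^3


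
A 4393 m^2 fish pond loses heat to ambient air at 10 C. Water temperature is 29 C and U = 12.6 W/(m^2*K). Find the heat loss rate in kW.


Temperature difference dT = 29 - 10 = 19 K
Heat loss (W) = U * A * dT = 12.6 * 4393 * 19 = 1051684.2 W
Convert to kW: 1051684.2 / 1000 = 1051.6842 kW

1051.6842 kW


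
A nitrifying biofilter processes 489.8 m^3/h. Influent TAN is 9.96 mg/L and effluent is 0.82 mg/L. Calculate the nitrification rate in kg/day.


Concentration drop: TAN_in - TAN_out = 9.96 - 0.82 = 9.14 mg/L
Hourly TAN removed = Q * dTAN = 489.8 m^3/h * 9.14 mg/L = 4476.772 g/h  (m^3/h * mg/L = g/h)
Daily TAN removed = 4476.772 * 24 = 107442.528 g/day
Convert to kg/day: 107442.528 / 1000 = 107.442528 kg/day

107.442528 kg/day


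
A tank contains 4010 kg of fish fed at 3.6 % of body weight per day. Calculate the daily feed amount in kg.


Feeding rate fraction = 3.6% / 100 = 0.036
Daily feed = 4010 kg * 0.036 = 144.36 kg/day

144.36 kg/day


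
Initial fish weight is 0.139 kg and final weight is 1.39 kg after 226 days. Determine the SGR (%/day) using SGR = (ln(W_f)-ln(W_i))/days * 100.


ln(W_f) = ln(1.39) = 0.32930375
ln(W_i) = ln(0.139) = -1.9732813
ln(W_f) - ln(W_i) = 0.32930375 - -1.9732813 = 2.3025851
SGR = 2.3025851 / 226 * 100 = 1.01884 %/day

1.01884 %/day


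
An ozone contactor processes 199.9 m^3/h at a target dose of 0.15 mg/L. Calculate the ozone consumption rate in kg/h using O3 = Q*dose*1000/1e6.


O3 demand (mg/h) = Q * dose * 1000 = 199.9 * 0.15 * 1000 = 29985 mg/h
Convert mg to kg: 29985 / 1e6 = 0.029985 kg/h

0.029985 kg/h


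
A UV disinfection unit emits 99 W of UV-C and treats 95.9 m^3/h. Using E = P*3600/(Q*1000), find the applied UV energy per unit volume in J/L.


Energy delivered per hour = 99 W * 3600 s = 356400 J/h
Volume treated per hour = 95.9 m^3/h * 1000 = 95900 L/h
dose = 356400 / 95900 = 3.71637 J/L

3.71637 J/L


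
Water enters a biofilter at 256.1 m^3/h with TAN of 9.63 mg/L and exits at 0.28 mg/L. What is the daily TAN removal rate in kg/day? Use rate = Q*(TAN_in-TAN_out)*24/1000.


Concentration drop: TAN_in - TAN_out = 9.63 - 0.28 = 9.35 mg/L
Hourly TAN removed = Q * dTAN = 256.1 m^3/h * 9.35 mg/L = 2394.535 g/h  (m^3/h * mg/L = g/h)
Daily TAN removed = 2394.535 * 24 = 57468.84 g/day
Convert to kg/day: 57468.84 / 1000 = 57.46884 kg/day

57.46884 kg/day


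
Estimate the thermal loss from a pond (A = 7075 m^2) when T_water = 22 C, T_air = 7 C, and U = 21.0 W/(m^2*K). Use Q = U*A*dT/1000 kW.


Temperature difference dT = 22 - 7 = 15 K
Heat loss (W) = U * A * dT = 21.0 * 7075 * 15 = 2228625 W
Convert to kW: 2228625 / 1000 = 2228.625 kW

2228.625 kW


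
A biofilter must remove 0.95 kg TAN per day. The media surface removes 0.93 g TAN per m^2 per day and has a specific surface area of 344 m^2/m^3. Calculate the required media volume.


A = 0.95*1000 / 0.93 = 1021.5054 m^2
V = 1021.5054 / 344 = 2.96949

2.96949 m^3


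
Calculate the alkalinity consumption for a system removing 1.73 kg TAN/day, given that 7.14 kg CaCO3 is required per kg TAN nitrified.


Alkalinity factor: 7.14 kg CaCO3 consumed per kg TAN nitrified
alk = 1.73 kg TAN * 7.14 = 12.3522 kg CaCO3/day

12.3522 kg CaCO3/day


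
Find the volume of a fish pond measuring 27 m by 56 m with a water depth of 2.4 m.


Base area = L * W = 27 * 56 = 1512 m^2
Volume = area * depth = 1512 * 2.4 = 3628.8 m^3

3628.8 m^3


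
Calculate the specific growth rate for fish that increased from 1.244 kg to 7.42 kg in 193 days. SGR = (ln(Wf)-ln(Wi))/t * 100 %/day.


ln(W_f) = ln(7.42) = 2.0041791
ln(W_i) = ln(1.244) = 0.21833199
ln(W_f) - ln(W_i) = 2.0041791 - 0.21833199 = 1.7858471
SGR = 1.7858471 / 193 * 100 = 0.925309 %/day

0.925309 %/day


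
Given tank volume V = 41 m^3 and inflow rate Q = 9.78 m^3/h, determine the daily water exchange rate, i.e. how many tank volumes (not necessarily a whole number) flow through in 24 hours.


Daily flow volume = 9.78 m^3/h * 24 h = 234.72 m^3/day
Exchanges = daily flow / tank volume = 234.72 / 41 = 5.72488 exchanges/day

5.72488 exchanges/day


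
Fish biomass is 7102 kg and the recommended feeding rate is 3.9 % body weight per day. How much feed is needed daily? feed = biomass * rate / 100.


Feeding rate fraction = 3.9% / 100 = 0.039
Daily feed = 7102 kg * 0.039 = 276.978 kg/day

276.978 kg/day


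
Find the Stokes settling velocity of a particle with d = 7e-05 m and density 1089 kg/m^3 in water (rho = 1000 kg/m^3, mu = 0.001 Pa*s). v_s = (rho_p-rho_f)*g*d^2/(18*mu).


Density difference: rho_p - rho_f = 1089 - 1000 = 89 kg/m^3
d^2 = (7e-05)^2 = 4.9e-09 m^2
Numerator = (rho_p - rho_f) * g * d^2 = 89 * 9.81 * 4.9e-09 = 4.278141e-06
Denominator = 18 * mu = 18 * 0.001 = 0.018
v_s = 4.278141e-06 / 0.018 = 2.37674e-04 m/s
Check: Re = rho_f * v_s * d / mu = 1000 * 2.37674e-04 * 7e-05 / 0.001 = 0.0166 < 1, so Stokes' law applies.

2.37674e-04 m/s


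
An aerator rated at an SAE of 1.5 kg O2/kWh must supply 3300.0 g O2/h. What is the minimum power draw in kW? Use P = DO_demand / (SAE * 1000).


SAE in g O2/kWh = 1.5 * 1000 = 1500 g/kWh
P = DO_demand / SAE_g = 3300.0 / 1500 = 2.2 kW

2.2 kW


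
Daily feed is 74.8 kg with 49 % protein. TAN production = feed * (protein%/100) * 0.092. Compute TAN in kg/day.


Protein in feed = 74.8 * 49/100 = 36.652 kg/day
TAN = protein * 0.092 = 36.652 * 0.092 = 3.371984 kg/day

3.371984 kg/day


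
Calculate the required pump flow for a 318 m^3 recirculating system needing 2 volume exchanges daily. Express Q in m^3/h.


Daily recirculation volume = 318 m^3 * 2 = 636 m^3/day
Flow rate Q = daily volume / 24 h = 636 / 24 = 26.5 m^3/h

26.5 m^3/h


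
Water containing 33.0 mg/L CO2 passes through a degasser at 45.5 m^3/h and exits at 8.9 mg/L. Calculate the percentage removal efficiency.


CO2_out / CO2_in = 8.9 / 33.0 = 0.26969697
Fraction remaining = 0.26969697
efficiency = (1 - 0.26969697) * 100 = 73.0303 %

73.0303 %


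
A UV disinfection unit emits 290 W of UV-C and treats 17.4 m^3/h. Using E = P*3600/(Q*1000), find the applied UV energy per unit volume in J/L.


Energy delivered per hour = 290 W * 3600 s = 1044000 J/h
Volume treated per hour = 17.4 m^3/h * 1000 = 17400 L/h
dose = 1044000 / 17400 = 60 J/L

60 J/L


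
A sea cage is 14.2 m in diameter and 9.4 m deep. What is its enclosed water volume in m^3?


r = d/2 = 14.2/2 = 7.1 m
Base area = pi*r^2 = pi*7.1^2 = 158.36769 m^2
Volume = 158.36769 * 9.4 = 1488.66 m^3

1488.66 m^3


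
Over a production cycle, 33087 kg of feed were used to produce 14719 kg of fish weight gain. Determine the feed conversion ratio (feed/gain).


FCR = feed consumed / weight gained
FCR = 33087 kg / 14719 kg = 2.24791

2.24791


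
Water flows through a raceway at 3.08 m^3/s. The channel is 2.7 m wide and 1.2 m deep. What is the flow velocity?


Cross-sectional area = W * d = 2.7 * 1.2 = 3.24 m^2
Velocity = Q / A = 3.08 / 3.24 = 0.950617 m/s

0.950617 m/s


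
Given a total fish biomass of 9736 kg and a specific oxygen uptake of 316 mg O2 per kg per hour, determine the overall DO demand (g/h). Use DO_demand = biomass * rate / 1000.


Total O2 consumption (mg/h) = 9736 kg * 316 mg/(kg*h) = 3076576 mg/h
Convert to g/h: 3076576 / 1000 = 3076.576 g/h

3076.576 g/h


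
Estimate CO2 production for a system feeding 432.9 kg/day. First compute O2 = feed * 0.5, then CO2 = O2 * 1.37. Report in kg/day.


O2 = 432.9 * 0.5 = 216.45
CO2 = 216.45 * 1.37 = 296.5365

296.5365 kg/day


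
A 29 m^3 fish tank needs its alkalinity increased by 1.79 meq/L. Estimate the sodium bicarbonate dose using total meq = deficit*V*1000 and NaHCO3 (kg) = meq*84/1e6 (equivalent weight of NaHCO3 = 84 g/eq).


Tank volume in L = 29 m^3 * 1000 = 29000 L
Total meq required = 1.79 meq/L * 29000 L = 51910 meq
NaHCO3 mass = 51910 meq * 84 mg/meq / 1e6 = 4.36044 kg

4.36044 kg


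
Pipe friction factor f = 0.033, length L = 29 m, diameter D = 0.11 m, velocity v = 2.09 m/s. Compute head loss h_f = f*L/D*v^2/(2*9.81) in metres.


v^2 = 2.09^2 = 4.3681 m^2/s^2
L/D = 29/0.11 = 263.63636
h_f = f*(L/D)*v^2/(2g) = 0.033 * 263.63636 * 4.3681 / 19.62 = 1.93693 m

1.93693 m


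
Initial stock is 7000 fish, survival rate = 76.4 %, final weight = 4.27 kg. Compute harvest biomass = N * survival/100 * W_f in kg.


Survivors = 7000 * 76.4/100 = 5348 fish
Harvest biomass = survivors * W_f = 5348 * 4.27 = 22835.96 kg

22835.96 kg


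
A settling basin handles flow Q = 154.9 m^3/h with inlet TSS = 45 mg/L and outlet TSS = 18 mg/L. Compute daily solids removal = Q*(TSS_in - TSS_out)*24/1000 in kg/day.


Concentration drop: TSS_in - TSS_out = 45 - 18 = 27 mg/L
Hourly solids removed = Q * dTSS = 154.9 m^3/h * 27 mg/L = 4182.3 g/h  (m^3/h * mg/L = g/h)
Daily solids removed = 4182.3 * 24 = 100375.2 g/day
Convert g to kg: 100375.2 / 1000 = 100.3752 kg/day

100.3752 kg/day


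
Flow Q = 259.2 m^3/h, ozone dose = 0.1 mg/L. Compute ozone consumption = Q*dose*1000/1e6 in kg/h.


O3 demand (mg/h) = Q * dose * 1000 = 259.2 * 0.1 * 1000 = 25920 mg/h
Convert mg to kg: 25920 / 1e6 = 0.02592 kg/h

0.02592 kg/h


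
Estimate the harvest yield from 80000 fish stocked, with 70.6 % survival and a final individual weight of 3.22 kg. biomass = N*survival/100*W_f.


Survivors = 80000 * 70.6/100 = 56480 fish
Harvest biomass = survivors * W_f = 56480 * 3.22 = 181865.6 kg

181865.6 kg


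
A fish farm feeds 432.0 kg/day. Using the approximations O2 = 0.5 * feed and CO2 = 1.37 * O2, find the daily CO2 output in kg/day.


O2 = 432.0 * 0.5 = 216
CO2 = 216 * 1.37 = 295.92

295.92 kg/day


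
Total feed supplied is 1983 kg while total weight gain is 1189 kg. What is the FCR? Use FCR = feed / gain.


FCR = feed consumed / weight gained
FCR = 1983 kg / 1189 kg = 1.66779

1.66779


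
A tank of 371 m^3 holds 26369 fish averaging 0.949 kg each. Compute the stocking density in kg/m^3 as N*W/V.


Total biomass = 26369 fish * 0.949 kg = 25024.181 kg
Density = total biomass / volume = 25024.181 / 371 = 67.4506 kg/m^3

67.4506 kg/m^3


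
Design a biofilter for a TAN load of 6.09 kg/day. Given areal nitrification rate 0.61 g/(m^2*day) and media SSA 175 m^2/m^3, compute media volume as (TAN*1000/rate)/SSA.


A = 6.09*1000 / 0.61 = 9983.6066 m^2
V = 9983.6066 / 175 = 57.0492

57.0492 m^3


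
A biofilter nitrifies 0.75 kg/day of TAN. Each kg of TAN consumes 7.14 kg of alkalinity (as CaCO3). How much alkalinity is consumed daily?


Alkalinity factor: 7.14 kg CaCO3 consumed per kg TAN nitrified
alk = 0.75 kg TAN * 7.14 = 5.355 kg CaCO3/day

5.355 kg CaCO3/day


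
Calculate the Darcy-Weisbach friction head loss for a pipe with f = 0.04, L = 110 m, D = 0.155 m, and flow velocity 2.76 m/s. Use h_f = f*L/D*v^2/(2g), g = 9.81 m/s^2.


v^2 = 2.76^2 = 7.6176 m^2/s^2
L/D = 110/0.155 = 709.67742
h_f = f*(L/D)*v^2/(2g) = 0.04 * 709.67742 * 7.6176 / 19.62 = 11.0215 m

11.0215 m


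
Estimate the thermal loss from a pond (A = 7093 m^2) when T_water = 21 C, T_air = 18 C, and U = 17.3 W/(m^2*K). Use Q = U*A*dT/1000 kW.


Temperature difference dT = 21 - 18 = 3 K
Heat loss (W) = U * A * dT = 17.3 * 7093 * 3 = 368126.7 W
Convert to kW: 368126.7 / 1000 = 368.1267 kW

368.1267 kW


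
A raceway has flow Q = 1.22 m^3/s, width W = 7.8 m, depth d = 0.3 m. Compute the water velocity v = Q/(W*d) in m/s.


Cross-sectional area = W * d = 7.8 * 0.3 = 2.34 m^2
Velocity = Q / A = 1.22 / 2.34 = 0.521368 m/s

0.521368 m/s


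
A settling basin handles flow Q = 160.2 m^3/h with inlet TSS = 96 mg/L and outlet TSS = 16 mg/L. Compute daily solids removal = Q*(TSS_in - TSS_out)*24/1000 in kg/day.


Concentration drop: TSS_in - TSS_out = 96 - 16 = 80 mg/L
Hourly solids removed = Q * dTSS = 160.2 m^3/h * 80 mg/L = 12816 g/h  (m^3/h * mg/L = g/h)
Daily solids removed = 12816 * 24 = 307584 g/day
Convert g to kg: 307584 / 1000 = 307.584 kg/day

307.584 kg/day


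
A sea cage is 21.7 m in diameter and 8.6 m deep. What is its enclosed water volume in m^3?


r = d/2 = 21.7/2 = 10.85 m
Base area = pi*r^2 = pi*10.85^2 = 369.83614 m^2
Volume = 369.83614 * 8.6 = 3180.59 m^3

3180.59 m^3


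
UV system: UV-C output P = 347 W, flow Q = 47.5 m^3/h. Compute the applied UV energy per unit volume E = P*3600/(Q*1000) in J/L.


Energy delivered per hour = 347 W * 3600 s = 1249200 J/h
Volume treated per hour = 47.5 m^3/h * 1000 = 47500 L/h
dose = 1249200 / 47500 = 26.2989 J/L

26.2989 J/L


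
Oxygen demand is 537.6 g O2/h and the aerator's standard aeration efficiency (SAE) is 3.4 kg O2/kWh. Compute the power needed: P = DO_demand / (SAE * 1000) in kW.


SAE in g O2/kWh = 3.4 * 1000 = 3400 g/kWh
P = DO_demand / SAE_g = 537.6 / 3400 = 0.158118 kW

0.158118 kW


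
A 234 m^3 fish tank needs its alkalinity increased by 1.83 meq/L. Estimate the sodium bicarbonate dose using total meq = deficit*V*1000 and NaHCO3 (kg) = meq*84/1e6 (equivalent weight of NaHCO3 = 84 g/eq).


Tank volume in L = 234 m^3 * 1000 = 234000 L
Total meq required = 1.83 meq/L * 234000 L = 428220 meq
NaHCO3 mass = 428220 meq * 84 mg/meq / 1e6 = 35.9705 kg

35.9705 kg


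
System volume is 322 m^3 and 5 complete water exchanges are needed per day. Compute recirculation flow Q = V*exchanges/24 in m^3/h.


Daily recirculation volume = 322 m^3 * 5 = 1610 m^3/day
Flow rate Q = daily volume / 24 h = 1610 / 24 = 67.0833 m^3/h

67.0833 m^3/h


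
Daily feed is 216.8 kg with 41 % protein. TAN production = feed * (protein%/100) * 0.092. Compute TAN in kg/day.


Protein in feed = 216.8 * 41/100 = 88.888 kg/day
TAN = protein * 0.092 = 88.888 * 0.092 = 8.177696 kg/day

8.177696 kg/day


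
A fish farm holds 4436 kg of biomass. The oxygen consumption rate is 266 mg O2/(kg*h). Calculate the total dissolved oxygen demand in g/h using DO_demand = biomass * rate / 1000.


Total O2 consumption (mg/h) = 4436 kg * 266 mg/(kg*h) = 1179976 mg/h
Convert to g/h: 1179976 / 1000 = 1179.976 g/h

1179.976 g/h


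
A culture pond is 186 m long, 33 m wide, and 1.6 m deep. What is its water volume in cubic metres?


Base area = L * W = 186 * 33 = 6138 m^2
Volume = area * depth = 6138 * 1.6 = 9820.8 m^3

9820.8 m^3


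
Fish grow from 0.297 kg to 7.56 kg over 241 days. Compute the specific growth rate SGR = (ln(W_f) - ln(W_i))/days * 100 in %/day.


ln(W_f) = ln(7.56) = 2.0228712
ln(W_i) = ln(0.297) = -1.2140231
ln(W_f) - ln(W_i) = 2.0228712 - -1.2140231 = 3.2368943
SGR = 3.2368943 / 241 * 100 = 1.34311 %/day

1.34311 %/day


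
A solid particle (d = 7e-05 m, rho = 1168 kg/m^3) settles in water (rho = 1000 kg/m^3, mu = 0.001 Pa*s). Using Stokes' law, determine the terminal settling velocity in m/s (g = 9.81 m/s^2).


Density difference: rho_p - rho_f = 1168 - 1000 = 168 kg/m^3
d^2 = (7e-05)^2 = 4.9e-09 m^2
Numerator = (rho_p - rho_f) * g * d^2 = 168 * 9.81 * 4.9e-09 = 8.075592e-06
Denominator = 18 * mu = 18 * 0.001 = 0.018
v_s = 8.075592e-06 / 0.018 = 4.48644e-04 m/s
Check: Re = rho_f * v_s * d / mu = 1000 * 4.48644e-04 * 7e-05 / 0.001 = 0.0314 < 1, so Stokes' law applies.

4.48644e-04 m/s


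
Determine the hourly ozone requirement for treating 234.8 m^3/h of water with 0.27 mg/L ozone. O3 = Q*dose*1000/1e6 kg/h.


O3 demand (mg/h) = Q * dose * 1000 = 234.8 * 0.27 * 1000 = 63396 mg/h
Convert mg to kg: 63396 / 1e6 = 0.063396 kg/h

0.063396 kg/h


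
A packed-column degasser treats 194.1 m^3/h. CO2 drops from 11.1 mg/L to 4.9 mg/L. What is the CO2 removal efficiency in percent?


CO2_out / CO2_in = 4.9 / 11.1 = 0.44144144
Fraction remaining = 0.44144144
efficiency = (1 - 0.44144144) * 100 = 55.8559 %

55.8559 %


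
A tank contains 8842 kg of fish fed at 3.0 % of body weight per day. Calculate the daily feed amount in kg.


Feeding rate fraction = 3.0% / 100 = 0.03
Daily feed = 8842 kg * 0.03 = 265.26 kg/day

265.26 kg/day


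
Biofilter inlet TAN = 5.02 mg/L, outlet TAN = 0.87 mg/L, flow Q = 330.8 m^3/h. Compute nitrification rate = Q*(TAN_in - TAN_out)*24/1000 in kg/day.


Concentration drop: TAN_in - TAN_out = 5.02 - 0.87 = 4.15 mg/L
Hourly TAN removed = Q * dTAN = 330.8 m^3/h * 4.15 mg/L = 1372.82 g/h  (m^3/h * mg/L = g/h)
Daily TAN removed = 1372.82 * 24 = 32947.68 g/day
Convert to kg/day: 32947.68 / 1000 = 32.94768 kg/day

32.94768 kg/day


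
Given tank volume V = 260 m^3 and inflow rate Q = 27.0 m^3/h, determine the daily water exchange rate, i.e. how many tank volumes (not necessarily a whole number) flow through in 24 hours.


Daily flow volume = 27.0 m^3/h * 24 h = 648 m^3/day
Exchanges = daily flow / tank volume = 648 / 260 = 2.49231 exchanges/day

2.49231 exchanges/day


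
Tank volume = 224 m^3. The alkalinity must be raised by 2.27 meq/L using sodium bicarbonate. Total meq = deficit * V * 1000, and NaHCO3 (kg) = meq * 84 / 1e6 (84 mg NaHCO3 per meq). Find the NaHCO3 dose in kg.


Tank volume in L = 224 m^3 * 1000 = 224000 L
Total meq required = 2.27 meq/L * 224000 L = 508480 meq
NaHCO3 mass = 508480 meq * 84 mg/meq / 1e6 = 42.7123 kg

42.7123 kg


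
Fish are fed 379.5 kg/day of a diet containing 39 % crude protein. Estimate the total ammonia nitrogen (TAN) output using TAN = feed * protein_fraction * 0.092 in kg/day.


Protein in feed = 379.5 * 39/100 = 148.005 kg/day
TAN = protein * 0.092 = 148.005 * 0.092 = 13.61646 kg/day

13.61646 kg/day


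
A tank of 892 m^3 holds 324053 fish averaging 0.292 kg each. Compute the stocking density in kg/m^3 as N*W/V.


Total biomass = 324053 fish * 0.292 kg = 94623.476 kg
Density = total biomass / volume = 94623.476 / 892 = 106.08 kg/m^3

106.08 kg/m^3


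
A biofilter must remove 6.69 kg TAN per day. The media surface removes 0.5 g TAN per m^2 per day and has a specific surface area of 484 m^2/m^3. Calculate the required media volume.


A = 6.69*1000 / 0.5 = 13380 m^2
V = 13380 / 484 = 27.6446

27.6446 m^3


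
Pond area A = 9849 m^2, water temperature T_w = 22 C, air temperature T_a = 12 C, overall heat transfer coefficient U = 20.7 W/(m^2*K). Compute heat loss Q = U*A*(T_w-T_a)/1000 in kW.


Temperature difference dT = 22 - 12 = 10 K
Heat loss (W) = U * A * dT = 20.7 * 9849 * 10 = 2038743 W
Convert to kW: 2038743 / 1000 = 2038.743 kW

2038.743 kW


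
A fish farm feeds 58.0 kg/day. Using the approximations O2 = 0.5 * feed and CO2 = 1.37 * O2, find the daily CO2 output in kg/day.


O2 = 58.0 * 0.5 = 29
CO2 = 29 * 1.37 = 39.73

39.73 kg/day


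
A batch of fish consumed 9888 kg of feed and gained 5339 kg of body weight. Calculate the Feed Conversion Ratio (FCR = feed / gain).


FCR = feed consumed / weight gained
FCR = 9888 kg / 5339 kg = 1.85203

1.85203


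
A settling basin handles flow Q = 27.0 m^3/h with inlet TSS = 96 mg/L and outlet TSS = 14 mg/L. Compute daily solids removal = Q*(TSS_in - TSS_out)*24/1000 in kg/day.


Concentration drop: TSS_in - TSS_out = 96 - 14 = 82 mg/L
Hourly solids removed = Q * dTSS = 27.0 m^3/h * 82 mg/L = 2214 g/h  (m^3/h * mg/L = g/h)
Daily solids removed = 2214 * 24 = 53136 g/day
Convert g to kg: 53136 / 1000 = 53.136 kg/day

53.136 kg/day


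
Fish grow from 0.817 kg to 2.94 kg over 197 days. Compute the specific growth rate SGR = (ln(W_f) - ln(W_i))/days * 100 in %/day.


ln(W_f) = ln(2.94) = 1.0784096
ln(W_i) = ln(0.817) = -0.20211618
ln(W_f) - ln(W_i) = 1.0784096 - -0.20211618 = 1.2805258
SGR = 1.2805258 / 197 * 100 = 0.650013 %/day

0.650013 %/day


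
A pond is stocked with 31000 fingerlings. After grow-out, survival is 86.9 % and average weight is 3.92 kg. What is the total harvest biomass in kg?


Survivors = 31000 * 86.9/100 = 26939 fish
Harvest biomass = survivors * W_f = 26939 * 3.92 = 105600.88 kg

105600.88 kg


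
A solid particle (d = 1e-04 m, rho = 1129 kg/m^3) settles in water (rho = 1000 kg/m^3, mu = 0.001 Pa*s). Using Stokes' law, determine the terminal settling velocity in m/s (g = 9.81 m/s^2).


Density difference: rho_p - rho_f = 1129 - 1000 = 129 kg/m^3
d^2 = (1e-04)^2 = 1e-08 m^2
Numerator = (rho_p - rho_f) * g * d^2 = 129 * 9.81 * 1e-08 = 1.26549e-05
Denominator = 18 * mu = 18 * 0.001 = 0.018
v_s = 1.26549e-05 / 0.018 = 7.0305e-04 m/s
Check: Re = rho_f * v_s * d / mu = 1000 * 7.0305e-04 * 1e-04 / 0.001 = 0.0703 < 1, so Stokes' law applies.

7.0305e-04 m/s


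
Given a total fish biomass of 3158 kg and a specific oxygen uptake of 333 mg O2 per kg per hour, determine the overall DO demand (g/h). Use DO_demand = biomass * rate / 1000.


Total O2 consumption (mg/h) = 3158 kg * 333 mg/(kg*h) = 1051614 mg/h
Convert to g/h: 1051614 / 1000 = 1051.614 g/h

1051.614 g/h


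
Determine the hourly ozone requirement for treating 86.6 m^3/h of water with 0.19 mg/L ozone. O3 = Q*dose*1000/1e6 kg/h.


O3 demand (mg/h) = Q * dose * 1000 = 86.6 * 0.19 * 1000 = 16454 mg/h
Convert mg to kg: 16454 / 1e6 = 0.016454 kg/h

0.016454 kg/h


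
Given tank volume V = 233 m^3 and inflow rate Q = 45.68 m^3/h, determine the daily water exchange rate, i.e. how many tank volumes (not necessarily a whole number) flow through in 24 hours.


Daily flow volume = 45.68 m^3/h * 24 h = 1096.32 m^3/day
Exchanges = daily flow / tank volume = 1096.32 / 233 = 4.70524 exchanges/day

4.70524 exchanges/day


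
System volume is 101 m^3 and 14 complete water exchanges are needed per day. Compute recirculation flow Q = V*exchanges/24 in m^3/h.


Daily recirculation volume = 101 m^3 * 14 = 1414 m^3/day
Flow rate Q = daily volume / 24 h = 1414 / 24 = 58.9167 m^3/h

58.9167 m^3/h


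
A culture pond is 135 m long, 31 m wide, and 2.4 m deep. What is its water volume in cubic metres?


Base area = L * W = 135 * 31 = 4185 m^2
Volume = area * depth = 4185 * 2.4 = 10044 m^3

10044 m^3


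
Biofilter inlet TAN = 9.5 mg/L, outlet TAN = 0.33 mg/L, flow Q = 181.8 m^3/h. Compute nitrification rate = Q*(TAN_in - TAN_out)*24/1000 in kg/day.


Concentration drop: TAN_in - TAN_out = 9.5 - 0.33 = 9.17 mg/L
Hourly TAN removed = Q * dTAN = 181.8 m^3/h * 9.17 mg/L = 1667.106 g/h  (m^3/h * mg/L = g/h)
Daily TAN removed = 1667.106 * 24 = 40010.544 g/day
Convert to kg/day: 40010.544 / 1000 = 40.010544 kg/day

40.010544 kg/day


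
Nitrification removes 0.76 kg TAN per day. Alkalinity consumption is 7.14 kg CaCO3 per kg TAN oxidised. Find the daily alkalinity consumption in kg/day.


Alkalinity factor: 7.14 kg CaCO3 consumed per kg TAN nitrified
alk = 0.76 kg TAN * 7.14 = 5.4264 kg CaCO3/day

5.4264 kg CaCO3/day


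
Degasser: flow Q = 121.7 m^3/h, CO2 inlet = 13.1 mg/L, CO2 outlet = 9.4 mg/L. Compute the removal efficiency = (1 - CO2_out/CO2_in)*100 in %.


CO2_out / CO2_in = 9.4 / 13.1 = 0.71755725
Fraction remaining = 0.71755725
efficiency = (1 - 0.71755725) * 100 = 28.2443 %

28.2443 %


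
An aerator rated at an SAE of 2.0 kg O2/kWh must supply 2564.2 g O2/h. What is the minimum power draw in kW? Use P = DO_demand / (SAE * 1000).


SAE in g O2/kWh = 2.0 * 1000 = 2000 g/kWh
P = DO_demand / SAE_g = 2564.2 / 2000 = 1.2821 kW

1.2821 kW


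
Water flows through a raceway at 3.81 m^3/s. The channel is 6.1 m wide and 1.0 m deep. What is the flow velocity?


Cross-sectional area = W * d = 6.1 * 1.0 = 6.1 m^2
Velocity = Q / A = 3.81 / 6.1 = 0.62459 m/s

0.62459 m/s


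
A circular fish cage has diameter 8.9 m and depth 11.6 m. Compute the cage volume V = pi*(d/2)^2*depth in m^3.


r = d/2 = 8.9/2 = 4.45 m
Base area = pi*r^2 = pi*4.45^2 = 62.211389 m^2
Volume = 62.211389 * 11.6 = 721.652 m^3

721.652 m^3


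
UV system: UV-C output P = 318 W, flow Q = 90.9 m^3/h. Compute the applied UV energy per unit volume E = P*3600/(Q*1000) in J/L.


Energy delivered per hour = 318 W * 3600 s = 1144800 J/h
Volume treated per hour = 90.9 m^3/h * 1000 = 90900 L/h
dose = 1144800 / 90900 = 12.5941 J/L

12.5941 J/L


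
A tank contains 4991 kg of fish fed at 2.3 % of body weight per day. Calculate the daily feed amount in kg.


Feeding rate fraction = 2.3% / 100 = 0.023
Daily feed = 4991 kg * 0.023 = 114.793 kg/day

114.793 kg/day


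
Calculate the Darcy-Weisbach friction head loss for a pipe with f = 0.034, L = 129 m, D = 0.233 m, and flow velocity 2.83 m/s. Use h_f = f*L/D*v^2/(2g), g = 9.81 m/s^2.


v^2 = 2.83^2 = 8.0089 m^2/s^2
L/D = 129/0.233 = 553.64807
h_f = f*(L/D)*v^2/(2g) = 0.034 * 553.64807 * 8.0089 / 19.62 = 7.68399 m

7.68399 m


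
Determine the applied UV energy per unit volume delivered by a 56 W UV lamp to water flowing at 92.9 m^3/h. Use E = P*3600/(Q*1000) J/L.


Energy delivered per hour = 56 W * 3600 s = 201600 J/h
Volume treated per hour = 92.9 m^3/h * 1000 = 92900 L/h
dose = 201600 / 92900 = 2.17008 J/L

2.17008 J/L


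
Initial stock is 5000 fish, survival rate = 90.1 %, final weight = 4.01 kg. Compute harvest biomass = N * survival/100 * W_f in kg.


Survivors = 5000 * 90.1/100 = 4505 fish
Harvest biomass = survivors * W_f = 4505 * 4.01 = 18065.05 kg

18065.05 kg


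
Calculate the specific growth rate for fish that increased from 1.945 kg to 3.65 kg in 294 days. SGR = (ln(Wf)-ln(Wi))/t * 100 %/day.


ln(W_f) = ln(3.65) = 1.2947272
ln(W_i) = ln(1.945) = 0.66526198
ln(W_f) - ln(W_i) = 1.2947272 - 0.66526198 = 0.62946522
SGR = 0.62946522 / 294 * 100 = 0.214104 %/day

0.214104 %/day


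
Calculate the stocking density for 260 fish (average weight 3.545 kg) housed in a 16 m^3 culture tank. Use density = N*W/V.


Total biomass = 260 fish * 3.545 kg = 921.7 kg
Density = total biomass / volume = 921.7 / 16 = 57.6063 kg/m^3

57.6063 kg/m^3


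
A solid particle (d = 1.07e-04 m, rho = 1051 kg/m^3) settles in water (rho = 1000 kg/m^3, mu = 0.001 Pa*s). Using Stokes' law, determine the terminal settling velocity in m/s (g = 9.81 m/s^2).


Density difference: rho_p - rho_f = 1051 - 1000 = 51 kg/m^3
d^2 = (1.07e-04)^2 = 1.1449e-08 m^2
Numerator = (rho_p - rho_f) * g * d^2 = 51 * 9.81 * 1.1449e-08 = 5.7280492e-06
Denominator = 18 * mu = 18 * 0.001 = 0.018
v_s = 5.7280492e-06 / 0.018 = 3.18225e-04 m/s
Check: Re = rho_f * v_s * d / mu = 1000 * 3.18225e-04 * 1.07e-04 / 0.001 = 0.0341 < 1, so Stokes' law applies.

3.18225e-04 m/s


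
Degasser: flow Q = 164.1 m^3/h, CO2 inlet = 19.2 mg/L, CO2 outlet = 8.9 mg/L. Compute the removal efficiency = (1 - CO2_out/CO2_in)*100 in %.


CO2_out / CO2_in = 8.9 / 19.2 = 0.46354167
Fraction remaining = 0.46354167
efficiency = (1 - 0.46354167) * 100 = 53.6458 %

53.6458 %


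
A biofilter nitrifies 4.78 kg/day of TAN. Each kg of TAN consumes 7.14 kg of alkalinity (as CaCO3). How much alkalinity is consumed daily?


Alkalinity factor: 7.14 kg CaCO3 consumed per kg TAN nitrified
alk = 4.78 kg TAN * 7.14 = 34.1292 kg CaCO3/day

34.1292 kg CaCO3/day


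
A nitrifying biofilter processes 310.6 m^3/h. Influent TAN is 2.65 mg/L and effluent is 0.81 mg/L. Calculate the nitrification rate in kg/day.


Concentration drop: TAN_in - TAN_out = 2.65 - 0.81 = 1.84 mg/L
Hourly TAN removed = Q * dTAN = 310.6 m^3/h * 1.84 mg/L = 571.504 g/h  (m^3/h * mg/L = g/h)
Daily TAN removed = 571.504 * 24 = 13716.096 g/day
Convert to kg/day: 13716.096 / 1000 = 13.716096 kg/day

13.716096 kg/day


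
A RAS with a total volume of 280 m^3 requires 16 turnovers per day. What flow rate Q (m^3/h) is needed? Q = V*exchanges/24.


Daily recirculation volume = 280 m^3 * 16 = 4480 m^3/day
Flow rate Q = daily volume / 24 h = 4480 / 24 = 186.667 m^3/h

186.667 m^3/h


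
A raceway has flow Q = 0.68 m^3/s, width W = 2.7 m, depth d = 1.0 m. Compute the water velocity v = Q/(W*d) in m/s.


Cross-sectional area = W * d = 2.7 * 1.0 = 2.7 m^2
Velocity = Q / A = 0.68 / 2.7 = 0.251852 m/s

0.251852 m/s


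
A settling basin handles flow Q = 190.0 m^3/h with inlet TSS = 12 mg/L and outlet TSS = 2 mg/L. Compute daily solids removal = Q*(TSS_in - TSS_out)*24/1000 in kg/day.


Concentration drop: TSS_in - TSS_out = 12 - 2 = 10 mg/L
Hourly solids removed = Q * dTSS = 190.0 m^3/h * 10 mg/L = 1900 g/h  (m^3/h * mg/L = g/h)
Daily solids removed = 1900 * 24 = 45600 g/day
Convert g to kg: 45600 / 1000 = 45.6 kg/day

45.6 kg/day


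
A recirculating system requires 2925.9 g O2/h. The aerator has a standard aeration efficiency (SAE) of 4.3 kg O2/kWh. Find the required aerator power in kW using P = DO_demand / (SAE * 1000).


SAE in g O2/kWh = 4.3 * 1000 = 4300 g/kWh
P = DO_demand / SAE_g = 2925.9 / 4300 = 0.680442 kW

0.680442 kW


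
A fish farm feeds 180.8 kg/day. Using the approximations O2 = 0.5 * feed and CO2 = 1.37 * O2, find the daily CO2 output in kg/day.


O2 = 180.8 * 0.5 = 90.4
CO2 = 90.4 * 1.37 = 123.848

123.848 kg/day


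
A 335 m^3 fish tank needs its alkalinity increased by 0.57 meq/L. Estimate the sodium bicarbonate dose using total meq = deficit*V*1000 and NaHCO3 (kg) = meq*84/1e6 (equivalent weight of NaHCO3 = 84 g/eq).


Tank volume in L = 335 m^3 * 1000 = 335000 L
Total meq required = 0.57 meq/L * 335000 L = 190950 meq
NaHCO3 mass = 190950 meq * 84 mg/meq / 1e6 = 16.0398 kg

16.0398 kg


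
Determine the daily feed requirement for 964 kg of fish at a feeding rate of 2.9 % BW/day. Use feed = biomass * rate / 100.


Feeding rate fraction = 2.9% / 100 = 0.029
Daily feed = 964 kg * 0.029 = 27.956 kg/day

27.956 kg/day


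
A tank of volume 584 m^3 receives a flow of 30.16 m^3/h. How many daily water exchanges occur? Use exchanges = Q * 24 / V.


Daily flow volume = 30.16 m^3/h * 24 h = 723.84 m^3/day
Exchanges = daily flow / tank volume = 723.84 / 584 = 1.23945 exchanges/day

1.23945 exchanges/day


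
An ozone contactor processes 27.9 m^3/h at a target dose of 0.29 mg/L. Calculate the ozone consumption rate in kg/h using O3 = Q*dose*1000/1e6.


O3 demand (mg/h) = Q * dose * 1000 = 27.9 * 0.29 * 1000 = 8091 mg/h
Convert mg to kg: 8091 / 1e6 = 0.008091 kg/h

0.008091 kg/h


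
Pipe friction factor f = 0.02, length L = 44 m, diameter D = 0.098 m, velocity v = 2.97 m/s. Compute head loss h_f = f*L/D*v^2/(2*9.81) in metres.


v^2 = 2.97^2 = 8.8209 m^2/s^2
L/D = 44/0.098 = 448.97959
h_f = f*(L/D)*v^2/(2g) = 0.02 * 448.97959 * 8.8209 / 19.62 = 4.03711 m

4.03711 m


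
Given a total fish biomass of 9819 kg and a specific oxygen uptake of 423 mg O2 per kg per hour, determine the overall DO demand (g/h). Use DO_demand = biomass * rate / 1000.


Total O2 consumption (mg/h) = 9819 kg * 423 mg/(kg*h) = 4153437 mg/h
Convert to g/h: 4153437 / 1000 = 4153.437 g/h

4153.437 g/h


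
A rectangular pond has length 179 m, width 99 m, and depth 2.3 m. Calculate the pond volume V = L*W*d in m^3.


Base area = L * W = 179 * 99 = 17721 m^2
Volume = area * depth = 17721 * 2.3 = 40758.3 m^3

40758.3 m^3


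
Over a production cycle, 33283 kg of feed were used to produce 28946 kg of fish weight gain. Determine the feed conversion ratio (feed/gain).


FCR = feed consumed / weight gained
FCR = 33283 kg / 28946 kg = 1.14983

1.14983


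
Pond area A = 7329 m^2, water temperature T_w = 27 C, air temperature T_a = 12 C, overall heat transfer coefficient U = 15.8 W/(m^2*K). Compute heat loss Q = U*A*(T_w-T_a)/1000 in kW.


Temperature difference dT = 27 - 12 = 15 K
Heat loss (W) = U * A * dT = 15.8 * 7329 * 15 = 1736973 W
Convert to kW: 1736973 / 1000 = 1736.973 kW

1736.973 kW


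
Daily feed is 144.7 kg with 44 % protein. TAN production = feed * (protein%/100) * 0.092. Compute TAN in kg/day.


Protein in feed = 144.7 * 44/100 = 63.668 kg/day
TAN = protein * 0.092 = 63.668 * 0.092 = 5.857456 kg/day

5.857456 kg/day


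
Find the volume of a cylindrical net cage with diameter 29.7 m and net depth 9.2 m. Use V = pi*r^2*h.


r = d/2 = 29.7/2 = 14.85 m
Base area = pi*r^2 = pi*14.85^2 = 692.79187 m^2
Volume = 692.79187 * 9.2 = 6373.69 m^3

6373.69 m^3


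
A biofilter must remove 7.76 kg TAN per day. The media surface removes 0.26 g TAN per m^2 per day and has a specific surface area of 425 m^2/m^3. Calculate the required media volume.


A = 7.76*1000 / 0.26 = 29846.154 m^2
V = 29846.154 / 425 = 70.2262

70.2262 m^3


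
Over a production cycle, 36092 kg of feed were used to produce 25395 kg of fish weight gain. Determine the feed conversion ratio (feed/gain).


FCR = feed consumed / weight gained
FCR = 36092 kg / 25395 kg = 1.42122

1.42122


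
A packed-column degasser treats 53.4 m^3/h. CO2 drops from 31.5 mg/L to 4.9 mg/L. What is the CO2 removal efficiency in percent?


CO2_out / CO2_in = 4.9 / 31.5 = 0.15555556
Fraction remaining = 0.15555556
efficiency = (1 - 0.15555556) * 100 = 84.4444 %

84.4444 %


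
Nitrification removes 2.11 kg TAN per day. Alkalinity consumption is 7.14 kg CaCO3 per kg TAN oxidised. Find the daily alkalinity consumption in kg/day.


Alkalinity factor: 7.14 kg CaCO3 consumed per kg TAN nitrified
alk = 2.11 kg TAN * 7.14 = 15.0654 kg CaCO3/day

15.0654 kg CaCO3/day


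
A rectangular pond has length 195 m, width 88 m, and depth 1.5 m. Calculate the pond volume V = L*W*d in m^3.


Base area = L * W = 195 * 88 = 17160 m^2
Volume = area * depth = 17160 * 1.5 = 25740 m^3

25740 m^3


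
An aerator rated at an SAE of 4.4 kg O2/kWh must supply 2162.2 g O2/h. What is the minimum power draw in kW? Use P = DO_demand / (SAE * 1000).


SAE in g O2/kWh = 4.4 * 1000 = 4400 g/kWh
P = DO_demand / SAE_g = 2162.2 / 4400 = 0.491409 kW

0.491409 kW


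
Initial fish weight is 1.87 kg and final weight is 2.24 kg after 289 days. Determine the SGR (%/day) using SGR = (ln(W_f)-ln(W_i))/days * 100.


ln(W_f) = ln(2.24) = 0.80647587
ln(W_i) = ln(1.87) = 0.62593843
ln(W_f) - ln(W_i) = 0.80647587 - 0.62593843 = 0.18053744
SGR = 0.18053744 / 289 * 100 = 0.0624697 %/day

0.0624697 %/day


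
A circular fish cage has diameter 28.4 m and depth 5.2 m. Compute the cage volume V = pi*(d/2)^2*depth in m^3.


r = d/2 = 28.4/2 = 14.2 m
Base area = pi*r^2 = pi*14.2^2 = 633.47074 m^2
Volume = 633.47074 * 5.2 = 3294.05 m^3

3294.05 m^3


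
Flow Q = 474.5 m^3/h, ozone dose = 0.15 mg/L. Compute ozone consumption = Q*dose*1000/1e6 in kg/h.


O3 demand (mg/h) = Q * dose * 1000 = 474.5 * 0.15 * 1000 = 71175 mg/h
Convert mg to kg: 71175 / 1e6 = 0.071175 kg/h

0.071175 kg/h


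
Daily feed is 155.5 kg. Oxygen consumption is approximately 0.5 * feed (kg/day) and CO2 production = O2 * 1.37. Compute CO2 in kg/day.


O2 = 155.5 * 0.5 = 77.75
CO2 = 77.75 * 1.37 = 106.5175

106.5175 kg/day


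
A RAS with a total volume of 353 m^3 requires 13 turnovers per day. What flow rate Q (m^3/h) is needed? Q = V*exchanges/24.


Daily recirculation volume = 353 m^3 * 13 = 4589 m^3/day
Flow rate Q = daily volume / 24 h = 4589 / 24 = 191.208 m^3/h

191.208 m^3/h
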